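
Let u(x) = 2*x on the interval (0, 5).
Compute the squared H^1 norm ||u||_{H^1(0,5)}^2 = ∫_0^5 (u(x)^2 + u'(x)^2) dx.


||u||_{H^1}^2 = 560/3

The H^1 norm (squared) on an interval (0, L) is
  ||u||_{H^1}^2 = ∫_0^L u(x)^2 dx + ∫_0^L u'(x)^2 dx.
Compute u'(x) = 2.
Then u(x)^2 = 4*x**2 and u'(x)^2 = 4.
Integrate each monomial from 0 to 5 using ∫_0^5 c·x^n dx = c·5^(n+1)/(n+1):
  ∫_0^5 u(x)^2 dx = ∫_0^5 (4*x^2) dx. Term by term:
    ∫_0^5 4*x^2 dx = 500/3.
  ∫_0^5 u'(x)^2 dx = ∫_0^5 (4) dx. Term by term:
    ∫_0^5 4 dx = 20.
Adding: ||u||_{H^1}^2 = 500/3 + 20 = 560/3.


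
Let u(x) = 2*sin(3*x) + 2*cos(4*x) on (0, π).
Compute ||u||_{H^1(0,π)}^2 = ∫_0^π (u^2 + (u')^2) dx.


||u||_{H^1(0,π)}^2 = -816/7 + 54*π

u'(x) = -8*sin(4*x) + 6*cos(3*x).
Expand u² and (u')² and integrate term by term on (0, π), using: for integers n ≥ 1, ∫_0^π sin²(nx) dx = ∫_0^π cos²(nx) dx = π/2; for n ≠ n', ∫_0^π sin(nx)sin(n'x) dx = ∫_0^π cos(nx)cos(n'x) dx = 0; and by product-to-sum, ∫_0^π sin(nx)cos(n'x) dx = ½∫_0^π [sin((n+n')x) + sin((n−n')x)] dx, which is 0 when n+n' is even and 2n/(n²−n'²) when n+n' is odd (it need not vanish on (0, π)).
  u² squared terms: (2)²·∫cos(4x)² dx = 4·π/2 = 2*π;  (2)²·∫sin(3x)² dx = 4·π/2 = 2*π.
  u² cross terms: 2·(2)·(2)·∫cos(4x)·sin(3x) dx = 8·(-6/7) = -48/7.
  So ∫_0^π u² dx = 2*π + 2*π − 48/7 = -48/7 + 4*π.
  (u')² squared terms: (-8)²·∫sin(4x)² dx = 64·π/2 = 32*π;  (6)²·∫cos(3x)² dx = 36·π/2 = 18*π.
  (u')² cross terms: 2·(-8)·(6)·∫sin(4x)·cos(3x) dx = -96·(8/7) = -768/7.
  So ∫_0^π (u')² dx = 32*π + 18*π − 768/7 = -768/7 + 50*π.
||u||_{H^1}^2 = (-48/7 + 4*π) + (-768/7 + 50*π) = -816/7 + 54*π.


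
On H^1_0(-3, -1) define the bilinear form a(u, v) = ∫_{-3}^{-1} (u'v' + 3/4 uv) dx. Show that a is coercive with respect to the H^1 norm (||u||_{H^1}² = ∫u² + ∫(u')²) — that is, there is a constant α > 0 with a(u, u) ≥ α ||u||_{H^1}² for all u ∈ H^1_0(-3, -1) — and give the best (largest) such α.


α = (3 + π^2)/(4 + π^2)

Coercivity of a(·,·) on H^1_0(-3, -1) means a(u, u) ≥ α ||u||_{H^1}² for every u ∈ H^1_0.
The interval has length L = 2, and Poincaré/coercivity depend only on L. Here a(u, u) = ∫(u')² + (3/4)·∫u².
Here 0 < c = 3/4 < 1. The condition a(u,u) ≥ α||u||_{H^1}² reads (1−α)∫(u')² ≥ (α−c)∫u². Any admissible α is ≤ 1 (rapidly oscillating u have ∫u²/∫(u')² → 0), and α = 1 would force 0 ≥ (1−c)∫u², impossible since c < 1; so 1−α > 0. By the sharp Poincaré inequality on H^1_0 of an interval of length L, ∫(u')² ≥ (π/L)²∫u² with equality for the first sine mode sin(π(x−x₀)/L) (x₀ the left endpoint), so the inequality holds for all u iff (1−α)(π/L)² ≥ α − c, i.e. α ≤ ((π/L)² + c)/((π/L)² + 1) = (1 + c(L/π)²)/(1 + (L/π)²). With (π/L)² = π^2/4 and c = 3/4, the largest admissible constant is α = ((π/L)² + c)/((π/L)² + 1).
Simplifying, α = (3 + π^2)/(4 + π^2).


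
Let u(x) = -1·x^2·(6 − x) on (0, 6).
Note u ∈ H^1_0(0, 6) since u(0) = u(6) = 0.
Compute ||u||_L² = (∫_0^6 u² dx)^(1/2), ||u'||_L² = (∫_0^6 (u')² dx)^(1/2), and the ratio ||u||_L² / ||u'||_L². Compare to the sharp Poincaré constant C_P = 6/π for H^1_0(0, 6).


||u||_L² / ||u'||_L² = 3*sqrt(14)/7 < C_P = 6/π.

u(x) = -1·x^2·(6 − x), so u'(x) = 3*x*(x - 4).
u(x) = -1·x^2·(6 − x) vanishes at x = 0 and x = 6, so u ∈ H^1_0(0, 6). Differentiate via the product rule and integrate the resulting polynomials term by term.
  ∫_0^6 u² dx = ∫_0^6 (x^6 - 12*x^5 + 36*x^4) dx. Term by term:
    ∫_0^6 x^6 dx = 279936/7;  ∫_0^6 -12*x^5 dx = -93312;  ∫_0^6 36*x^4 dx = 279936/5.
  Sum: 279936/7 − 93312 + 279936/5 = 93312/35.
  ∫_0^6 (u')² dx = ∫_0^6 (9*x^4 - 72*x^3 + 144*x^2) dx. Term by term:
    ∫_0^6 9*x^4 dx = 69984/5;  ∫_0^6 -72*x^3 dx = -23328;  ∫_0^6 144*x^2 dx = 10368.
  Sum: 69984/5 − 23328 + 10368 = 5184/5.
∫_0^6 u² dx = 93312/35, so ||u||_L² = 216*sqrt(70)/35.
∫_0^6 (u')² dx = 5184/5, so ||u'||_L² = 72*sqrt(5)/5.
Ratio ||u||_L² / ||u'||_L² = 3*sqrt(14)/7.
Sharp Poincaré constant on H^1_0(0, 6) is C_P = L/π = 6/π, achieved by sin(π/6·x).
A polynomial bump cannot attain the sharp Poincaré constant (only the first sine eigenfunction does), so the ratio is strictly less than C_P, consistent with ||u||_L² ≤ C_P ||u'||_L².


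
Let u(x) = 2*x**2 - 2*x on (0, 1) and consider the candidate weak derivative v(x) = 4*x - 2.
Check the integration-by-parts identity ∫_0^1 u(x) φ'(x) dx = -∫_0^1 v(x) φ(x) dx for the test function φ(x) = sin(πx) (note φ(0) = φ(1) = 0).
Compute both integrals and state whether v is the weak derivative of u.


LHS = 0, RHS = 0. Yes, v = u' weakly.

u(x) = 2*x**2 - 2*x, classical derivative u'(x) = 4*x - 2.
φ(x) = sin(πx), so φ'(x) = π*cos(π*x).
Note φ(0) = φ(1) = 0, so the boundary term u·φ vanishes.
LHS = ∫_0^1 u(x) φ'(x) dx = ∫_0^1 (2*π*x^2*cos(π*x) - 2*π*x*cos(π*x)) dx. Term by term:
  ∫_0^1 -2*π*x*cos(π*x) dx = 4/π;  ∫_0^1 2*π*x^2*cos(π*x) dx = -4/π.
Sum: 4/π − 4/π = 0.
So LHS = 0.
∫_0^1 v(x) φ(x) dx = ∫_0^1 (4*x*sin(π*x) - 2*sin(π*x)) dx. Term by term:
  ∫_0^1 -2*sin(π*x) dx = -4/π;  ∫_0^1 4*x*sin(π*x) dx = 4/π.
Sum: -4/π + 4/π = 0.
So RHS = -∫_0^1 v(x) φ(x) dx = 0.
LHS = RHS, so the identity holds for this test φ.
Moreover u is smooth here and v(x) = u'(x) = 4*x - 2 pointwise, so the identity holds for every test function. Hence v is the weak derivative of u.


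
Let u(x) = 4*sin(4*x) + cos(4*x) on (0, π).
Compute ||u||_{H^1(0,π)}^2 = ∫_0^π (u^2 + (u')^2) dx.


||u||_{H^1(0,π)}^2 = 289*π/2

u'(x) = -4*sin(4*x) + 16*cos(4*x).
Expand u² and (u')² and integrate term by term on (0, π), using: for integers n ≥ 1, ∫_0^π sin²(nx) dx = ∫_0^π cos²(nx) dx = π/2; for n ≠ n', ∫_0^π sin(nx)sin(n'x) dx = ∫_0^π cos(nx)cos(n'x) dx = 0; and by product-to-sum, ∫_0^π sin(nx)cos(n'x) dx = ½∫_0^π [sin((n+n')x) + sin((n−n')x)] dx, which is 0 when n+n' is even and 2n/(n²−n'²) when n+n' is odd (it need not vanish on (0, π)).
  u² squared terms: (4)²·∫sin(4x)² dx = 16·π/2 = 8*π;  (1)²·∫cos(4x)² dx = 1·π/2 = π/2.
  u² cross terms: 2·(4)·(1)·∫sin(4x)·cos(4x) dx = 8·(0) = 0.
  So ∫_0^π u² dx = 8*π + π/2 + 0 = 17*π/2.
  (u')² squared terms: (-4)²·∫sin(4x)² dx = 16·π/2 = 8*π;  (16)²·∫cos(4x)² dx = 256·π/2 = 128*π.
  (u')² cross terms: 2·(-4)·(16)·∫sin(4x)·cos(4x) dx = -128·(0) = 0.
  So ∫_0^π (u')² dx = 8*π + 128*π + 0 = 136*π.
||u||_{H^1}^2 = (17*π/2) + (136*π) = 289*π/2.


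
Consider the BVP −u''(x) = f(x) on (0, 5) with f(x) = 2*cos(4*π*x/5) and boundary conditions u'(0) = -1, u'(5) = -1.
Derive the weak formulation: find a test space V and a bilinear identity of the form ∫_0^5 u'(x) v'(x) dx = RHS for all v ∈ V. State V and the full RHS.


V = H^1(0, 5) (v unrestricted at boundary; u is determined up to an additive constant); weak form: ∫_0^5 u'v' dx = ∫_0^5 (2*cos(4*π*x/5)) v dx − v(5) + v(0) for all v ∈ V.

Multiply both sides by a test function v and integrate from 0 to 5:
  ∫_0^5 −u''(x) v(x) dx = ∫_0^5 f(x) v(x) dx.
Integrate the LHS by parts once:
  ∫_0^5 −u'' v dx = −[u'(x) v(x)]_0^5 + ∫_0^5 u'(x) v'(x) dx.
Thus ∫_0^5 u'(x) v'(x) dx = ∫_0^5 f(x) v(x) dx + [u'(x) v(x)]_0^5.
Choose V so that boundary terms are either known or forced to vanish.
u has inhomogeneous Neumann u'(0) = -1, u'(5) = -1. [u' v]_0^5 = (-1)·v(5) − (-1)·v(0) = − v(5) + v(0). Take V = H^1(0, 5); boundary term becomes part of RHS.
Weak formulation: find u (satisfying any essential BC) such that ∫_0^5 u'(x) v'(x) dx = ∫_0^5 f v dx − v(5) + v(0) for all v ∈ V (Neumann data are natural BCs: they enter the RHS as boundary terms).
Substituting f(x) = 2*cos(4*π*x/5), the right-hand side is ∫_0^5 (2*cos(4*π*x/5)) v dx − v(5) + v(0).
Compatibility check (pure Neumann): taking v ≡ 1 ∈ V gives 0 = ∫_0^5 f dx + (-1) − (-1), i.e. ∫_0^5 f dx must equal u'(0) − u'(5) = 0. Indeed ∫_0^5 (2*cos(4*π*x/5)) dx = 0, so the data are compatible. The solution is then unique only up to an additive constant (fix it e.g. by requiring ∫_0^5 u dx = 0).


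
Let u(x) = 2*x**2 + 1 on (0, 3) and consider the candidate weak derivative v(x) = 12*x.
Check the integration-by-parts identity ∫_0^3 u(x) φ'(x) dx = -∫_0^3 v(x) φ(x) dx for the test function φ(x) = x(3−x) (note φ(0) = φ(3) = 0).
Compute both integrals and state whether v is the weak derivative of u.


LHS = -27, RHS = -81. No, v is not the weak derivative of u.

u(x) = 2*x**2 + 1, classical derivative u'(x) = 4*x.
φ(x) = x(3−x), so φ'(x) = 3 - 2*x.
Note φ(0) = φ(3) = 0, so the boundary term u·φ vanishes.
LHS = ∫_0^3 u(x) φ'(x) dx = ∫_0^3 (-4*x^3 + 6*x^2 - 2*x + 3) dx. Term by term:
  ∫_0^3 -4*x^3 dx = -81;  ∫_0^3 6*x^2 dx = 54;  ∫_0^3 -2*x dx = -9;
  ∫_0^3 3 dx = 9.
Sum: -81 + 54 − 9 + 9 = -27.
So LHS = -27.
∫_0^3 v(x) φ(x) dx = ∫_0^3 (-12*x^3 + 36*x^2) dx. Term by term:
  ∫_0^3 -12*x^3 dx = -243;  ∫_0^3 36*x^2 dx = 324.
Sum: -243 + 324 = 81.
So RHS = -∫_0^3 v(x) φ(x) dx = -81.
LHS − RHS = 54 ≠ 0, so the identity fails.
(For a valid weak derivative the identity must hold for EVERY test function, in particular this one. The failure shows v is NOT the weak derivative of u.)
Correct weak derivative would be u'(x) = 4*x.


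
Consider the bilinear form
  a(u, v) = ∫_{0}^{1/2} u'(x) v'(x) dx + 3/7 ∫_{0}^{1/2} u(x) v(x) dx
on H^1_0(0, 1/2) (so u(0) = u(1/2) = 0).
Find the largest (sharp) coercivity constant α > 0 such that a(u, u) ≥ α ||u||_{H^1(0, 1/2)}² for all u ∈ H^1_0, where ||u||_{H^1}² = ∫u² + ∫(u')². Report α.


α = (3 + 28*π^2)/(7*(1 + 4*π^2))

Coercivity of a(·,·) on H^1_0(0, 1/2) means a(u, u) ≥ α ||u||_{H^1}² for every u ∈ H^1_0.
The interval has length L = 1/2, and Poincaré/coercivity depend only on L. Here a(u, u) = ∫(u')² + (3/7)·∫u².
Here 0 < c = 3/7 < 1. The condition a(u,u) ≥ α||u||_{H^1}² reads (1−α)∫(u')² ≥ (α−c)∫u². Any admissible α is ≤ 1 (rapidly oscillating u have ∫u²/∫(u')² → 0), and α = 1 would force 0 ≥ (1−c)∫u², impossible since c < 1; so 1−α > 0. By the sharp Poincaré inequality on H^1_0 of an interval of length L, ∫(u')² ≥ (π/L)²∫u² with equality for the first sine mode sin(π(x−x₀)/L) (x₀ the left endpoint), so the inequality holds for all u iff (1−α)(π/L)² ≥ α − c, i.e. α ≤ ((π/L)² + c)/((π/L)² + 1) = (1 + c(L/π)²)/(1 + (L/π)²). With (π/L)² = 4*π^2 and c = 3/7, the largest admissible constant is α = ((π/L)² + c)/((π/L)² + 1).
Simplifying, α = (3 + 28*π^2)/(7*(1 + 4*π^2)).


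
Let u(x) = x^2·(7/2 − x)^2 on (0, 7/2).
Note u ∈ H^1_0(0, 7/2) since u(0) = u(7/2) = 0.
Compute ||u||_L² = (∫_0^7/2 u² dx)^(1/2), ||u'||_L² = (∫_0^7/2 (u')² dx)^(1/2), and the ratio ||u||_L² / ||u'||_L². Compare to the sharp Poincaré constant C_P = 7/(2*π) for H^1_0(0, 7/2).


||u||_L² / ||u'||_L² = 7*sqrt(3)/12 < C_P = 7/(2*π).

u(x) = x^2·(7/2 − x)^2, so u'(x) = x*(2*x - 7)*(4*x - 7)/2.
u(x) = x^2·(7/2 − x)^2 vanishes at x = 0 and x = 7/2, so u ∈ H^1_0(0, 7/2). Differentiate via the product rule and integrate the resulting polynomials term by term.
  ∫_0^7/2 u² dx = ∫_0^7/2 (x^8 - 14*x^7 + 147*x^6/2 - 343*x^5/2 + 2401*x^4/16) dx. Term by term:
    ∫_0^7/2 x^8 dx = 40353607/4608;  ∫_0^7/2 -14*x^7 dx = -40353607/1024;  ∫_0^7/2 147*x^6/2 dx = 17294403/256;
    ∫_0^7/2 -343*x^5/2 dx = -40353607/768;  ∫_0^7/2 2401*x^4/16 dx = 40353607/2560.
  Sum: 40353607/4608 − 40353607/1024 + 17294403/256 − 40353607/768 + 40353607/2560 = 5764801/46080.
  ∫_0^7/2 (u')² dx = ∫_0^7/2 (16*x^6 - 168*x^5 + 637*x^4 - 1029*x^3 + 2401*x^2/4) dx. Term by term:
    ∫_0^7/2 16*x^6 dx = 117649/8;  ∫_0^7/2 -168*x^5 dx = -823543/16;  ∫_0^7/2 637*x^4 dx = 10706059/160;
    ∫_0^7/2 -1029*x^3 dx = -2470629/64;  ∫_0^7/2 2401*x^2/4 dx = 823543/96.
  Sum: 117649/8 − 823543/16 + 10706059/160 − 2470629/64 + 823543/96 = 117649/960.
∫_0^7/2 u² dx = 5764801/46080, so ||u||_L² = 2401*sqrt(5)/480.
∫_0^7/2 (u')² dx = 117649/960, so ||u'||_L² = 343*sqrt(15)/120.
Ratio ||u||_L² / ||u'||_L² = 7*sqrt(3)/12.
Sharp Poincaré constant on H^1_0(0, 7/2) is C_P = L/π = 7/(2*π), achieved by sin(2*π/7·x).
A polynomial bump cannot attain the sharp Poincaré constant (only the first sine eigenfunction does), so the ratio is strictly less than C_P, consistent with ||u||_L² ≤ C_P ||u'||_L².


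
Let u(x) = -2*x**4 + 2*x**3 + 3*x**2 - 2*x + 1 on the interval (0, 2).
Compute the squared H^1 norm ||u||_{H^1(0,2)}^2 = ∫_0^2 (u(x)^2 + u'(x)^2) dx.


||u||_{H^1}^2 = 8026/45

The H^1 norm (squared) on an interval (0, L) is
  ||u||_{H^1}^2 = ∫_0^L u(x)^2 dx + ∫_0^L u'(x)^2 dx.
Compute u'(x) = -8*x**3 + 6*x**2 + 6*x - 2.
Then u(x)^2 = 4*x**8 - 8*x**7 - 8*x**6 + 20*x**5 - 3*x**4 - 8*x**3 + 10*x**2 - 4*x + 1 and u'(x)^2 = 64*x**6 - 96*x**5 - 60*x**4 + 104*x**3 + 12*x**2 - 24*x + 4.
Integrate each monomial from 0 to 2 using ∫_0^2 c·x^n dx = c·2^(n+1)/(n+1):
  ∫_0^2 u(x)^2 dx = ∫_0^2 (4*x^8 - 8*x^7 - 8*x^6 + 20*x^5 - 3*x^4 - 8*x^3 + 10*x^2 - 4*x + 1) dx. Term by term:
    ∫_0^2 4*x^8 dx = 2048/9;  ∫_0^2 -8*x^7 dx = -256;  ∫_0^2 -8*x^6 dx = -1024/7;
    ∫_0^2 20*x^5 dx = 640/3;  ∫_0^2 -3*x^4 dx = -96/5;  ∫_0^2 -8*x^3 dx = -32;
    ∫_0^2 10*x^2 dx = 80/3;  ∫_0^2 -4*x dx = -8;  ∫_0^2 1 dx = 2.
  Sum: 2048/9 − 256 − 1024/7 + 640/3 − 96/5 − 32 + 80/3 − 8 + 2 = 2542/315.
  ∫_0^2 u'(x)^2 dx = ∫_0^2 (64*x^6 - 96*x^5 - 60*x^4 + 104*x^3 + 12*x^2 - 24*x + 4) dx. Term by term:
    ∫_0^2 64*x^6 dx = 8192/7;  ∫_0^2 -96*x^5 dx = -1024;  ∫_0^2 -60*x^4 dx = -384;
    ∫_0^2 104*x^3 dx = 416;  ∫_0^2 12*x^2 dx = 32;  ∫_0^2 -24*x dx = -48;
    ∫_0^2 4 dx = 8.
  Sum: 8192/7 − 1024 − 384 + 416 + 32 − 48 + 8 = 1192/7.
Adding: ||u||_{H^1}^2 = 2542/315 + 1192/7 = 8026/45.


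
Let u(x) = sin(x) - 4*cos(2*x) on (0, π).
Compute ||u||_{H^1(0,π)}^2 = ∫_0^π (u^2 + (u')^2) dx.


||u||_{H^1(0,π)}^2 = 80/3 + 41*π

u'(x) = 8*sin(2*x) + cos(x).
Expand u² and (u')² and integrate term by term on (0, π), using: for integers n ≥ 1, ∫_0^π sin²(nx) dx = ∫_0^π cos²(nx) dx = π/2; for n ≠ n', ∫_0^π sin(nx)sin(n'x) dx = ∫_0^π cos(nx)cos(n'x) dx = 0; and by product-to-sum, ∫_0^π sin(nx)cos(n'x) dx = ½∫_0^π [sin((n+n')x) + sin((n−n')x)] dx, which is 0 when n+n' is even and 2n/(n²−n'²) when n+n' is odd (it need not vanish on (0, π)).
  u² squared terms: (-4)²·∫cos(2x)² dx = 16·π/2 = 8*π;  (1)²·∫sin(x)² dx = 1·π/2 = π/2.
  u² cross terms: 2·(-4)·(1)·∫cos(2x)·sin(x) dx = -8·(-2/3) = 16/3.
  So ∫_0^π u² dx = 8*π + π/2 + 16/3 = 16/3 + 17*π/2.
  (u')² squared terms: (8)²·∫sin(2x)² dx = 64·π/2 = 32*π;  (1)²·∫cos(x)² dx = 1·π/2 = π/2.
  (u')² cross terms: 2·(8)·(1)·∫sin(2x)·cos(x) dx = 16·(4/3) = 64/3.
  So ∫_0^π (u')² dx = 32*π + π/2 + 64/3 = 64/3 + 65*π/2.
||u||_{H^1}^2 = (16/3 + 17*π/2) + (64/3 + 65*π/2) = 80/3 + 41*π.


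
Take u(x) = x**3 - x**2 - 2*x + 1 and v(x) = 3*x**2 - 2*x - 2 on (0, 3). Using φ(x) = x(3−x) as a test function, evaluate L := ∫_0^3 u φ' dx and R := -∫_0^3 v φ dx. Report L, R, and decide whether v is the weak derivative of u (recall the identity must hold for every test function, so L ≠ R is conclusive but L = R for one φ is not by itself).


LHS = -279/20, RHS = -279/20. Yes, v = u' weakly.

u(x) = x**3 - x**2 - 2*x + 1, classical derivative u'(x) = 3*x**2 - 2*x - 2.
φ(x) = x(3−x), so φ'(x) = 3 - 2*x.
Note φ(0) = φ(3) = 0, so the boundary term u·φ vanishes.
LHS = ∫_0^3 u(x) φ'(x) dx = ∫_0^3 (-2*x^4 + 5*x^3 + x^2 - 8*x + 3) dx. Term by term:
  ∫_0^3 -2*x^4 dx = -486/5;  ∫_0^3 5*x^3 dx = 405/4;  ∫_0^3 x^2 dx = 9;
  ∫_0^3 -8*x dx = -36;  ∫_0^3 3 dx = 9.
Sum: -486/5 + 405/4 + 9 − 36 + 9 = -279/20.
So LHS = -279/20.
∫_0^3 v(x) φ(x) dx = ∫_0^3 (-3*x^4 + 11*x^3 - 4*x^2 - 6*x) dx. Term by term:
  ∫_0^3 -3*x^4 dx = -729/5;  ∫_0^3 11*x^3 dx = 891/4;  ∫_0^3 -4*x^2 dx = -36;
  ∫_0^3 -6*x dx = -27.
Sum: -729/5 + 891/4 − 36 − 27 = 279/20.
So RHS = -∫_0^3 v(x) φ(x) dx = -279/20.
LHS = RHS, so the identity holds for this test φ.
Moreover u is smooth here and v(x) = u'(x) = 3*x**2 - 2*x - 2 pointwise, so the identity holds for every test function. Hence v is the weak derivative of u.


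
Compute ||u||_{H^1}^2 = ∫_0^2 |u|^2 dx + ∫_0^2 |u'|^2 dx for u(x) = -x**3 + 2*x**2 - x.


||u||_{H^1}^2 = 146/21

The H^1 norm (squared) on an interval (0, L) is
  ||u||_{H^1}^2 = ∫_0^L u(x)^2 dx + ∫_0^L u'(x)^2 dx.
Compute u'(x) = -3*x**2 + 4*x - 1.
Then u(x)^2 = x**6 - 4*x**5 + 6*x**4 - 4*x**3 + x**2 and u'(x)^2 = 9*x**4 - 24*x**3 + 22*x**2 - 8*x + 1.
Integrate each monomial from 0 to 2 using ∫_0^2 c·x^n dx = c·2^(n+1)/(n+1):
  ∫_0^2 u(x)^2 dx = ∫_0^2 (x^6 - 4*x^5 + 6*x^4 - 4*x^3 + x^2) dx. Term by term:
    ∫_0^2 x^6 dx = 128/7;  ∫_0^2 -4*x^5 dx = -128/3;  ∫_0^2 6*x^4 dx = 192/5;
    ∫_0^2 -4*x^3 dx = -16;  ∫_0^2 x^2 dx = 8/3.
  Sum: 128/7 − 128/3 + 192/5 − 16 + 8/3 = 24/35.
  ∫_0^2 u'(x)^2 dx = ∫_0^2 (9*x^4 - 24*x^3 + 22*x^2 - 8*x + 1) dx. Term by term:
    ∫_0^2 9*x^4 dx = 288/5;  ∫_0^2 -24*x^3 dx = -96;  ∫_0^2 22*x^2 dx = 176/3;
    ∫_0^2 -8*x dx = -16;  ∫_0^2 1 dx = 2.
  Sum: 288/5 − 96 + 176/3 − 16 + 2 = 94/15.
Adding: ||u||_{H^1}^2 = 24/35 + 94/15 = 146/21.


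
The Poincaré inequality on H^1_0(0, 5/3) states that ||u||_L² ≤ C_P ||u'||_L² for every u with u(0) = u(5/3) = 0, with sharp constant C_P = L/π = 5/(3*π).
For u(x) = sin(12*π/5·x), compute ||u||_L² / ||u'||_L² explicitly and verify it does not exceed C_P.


||u||_L² / ||u'||_L² = 5/(12*π) < C_P = 5/(3*π).

u(x) = sin(12*π/5·x), so u'(x) = 12*π*cos(12*π*x/5)/5.
Writing u(x) = A·sin(kπx/L) with A = 1 and k = 4, use ∫_0^L sin²(kπx/L) dx = L/2 and ∫_0^L cos²(kπx/L) dx = L/2.
u² = 1·sin²(12*π/5·x) and (u')² = 144*π^2/25·cos²(12*π/5·x), and each of sin², cos² integrates to L/2 = 5/6 over (0, 5/3).
∫_0^5/3 u² dx = 5/6, so ||u||_L² = sqrt(30)/6.
∫_0^5/3 (u')² dx = 24*π^2/5, so ||u'||_L² = 2*sqrt(30)*π/5.
Ratio ||u||_L² / ||u'||_L² = 5/(12*π).
Sharp Poincaré constant on H^1_0(0, 5/3) is C_P = L/π = 5/(3*π), achieved by sin(3*π/5·x).
This is the k = 4 harmonic; the ratio L/(kπ) is strictly less than C_P = L/π, consistent with the sharp inequality ||u||_L² ≤ C_P ||u'||_L².


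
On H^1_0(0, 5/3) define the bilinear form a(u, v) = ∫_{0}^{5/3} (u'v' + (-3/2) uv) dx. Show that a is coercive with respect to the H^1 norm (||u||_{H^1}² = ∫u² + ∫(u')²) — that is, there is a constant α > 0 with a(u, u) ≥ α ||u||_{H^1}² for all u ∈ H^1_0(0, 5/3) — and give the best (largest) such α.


α = 3*(-25 + 6*π^2)/(2*(25 + 9*π^2))

Coercivity of a(·,·) on H^1_0(0, 5/3) means a(u, u) ≥ α ||u||_{H^1}² for every u ∈ H^1_0.
The interval has length L = 5/3, and Poincaré/coercivity depend only on L. Here a(u, u) = ∫(u')² + (-3/2)·∫u².
Here c = -3/2 < 0 with |c| < (π/L)² = 9*π^2/25, so coercivity still holds. The condition a(u,u) ≥ α||u||_{H^1}² reads (1−α)∫(u')² ≥ (α−c)∫u². Any admissible α is ≤ 1 (rapidly oscillating u have ∫u²/∫(u')² → 0), and α = 1 would force 0 ≥ (1−c)∫u², impossible since c < 1; so 1−α > 0. By the sharp Poincaré inequality on H^1_0 of an interval of length L, ∫(u')² ≥ (π/L)²∫u² with equality for the first sine mode sin(π(x−x₀)/L) (x₀ the left endpoint), so the inequality holds for all u iff (1−α)(π/L)² ≥ α − c, i.e. α ≤ ((π/L)² + c)/((π/L)² + 1) = (1 + c(L/π)²)/(1 + (L/π)²). (Direct route, valid since c ≤ 0: Poincaré gives c∫u² ≥ c(L/π)²∫(u')², so a(u,u) ≥ (1 + c(L/π)²)∫(u')², while ||u||_{H^1}² ≤ (1 + (L/π)²)∫(u')²; dividing yields the same α.) With (π/L)² = 9*π^2/25 and c = -3/2, the largest admissible constant is α = ((π/L)² + c)/((π/L)² + 1).
Simplifying, α = 3*(-25 + 6*π^2)/(2*(25 + 9*π^2)).


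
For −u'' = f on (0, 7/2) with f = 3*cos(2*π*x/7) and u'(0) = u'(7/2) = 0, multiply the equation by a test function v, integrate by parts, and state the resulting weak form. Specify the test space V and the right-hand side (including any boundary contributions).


V = H^1(0, 7/2) (no boundary constraint on v; u is determined up to an additive constant); weak form: ∫_0^7/2 u'v' dx = ∫_0^7/2 (3*cos(2*π*x/7)) v dx for all v ∈ V.

Multiply both sides by a test function v and integrate from 0 to 7/2:
  ∫_0^7/2 −u''(x) v(x) dx = ∫_0^7/2 f(x) v(x) dx.
Integrate the LHS by parts once:
  ∫_0^7/2 −u'' v dx = −[u'(x) v(x)]_0^7/2 + ∫_0^7/2 u'(x) v'(x) dx.
Thus ∫_0^7/2 u'(x) v'(x) dx = ∫_0^7/2 f(x) v(x) dx + [u'(x) v(x)]_0^7/2.
Choose V so that boundary terms are either known or forced to vanish.
u has homogeneous Neumann: u'(0) = u'(7/2) = 0. So [u' v]_0^7/2 = 0·v(7/2) − 0·v(0) = 0 for any v; take V = H^1(0, 7/2).
Weak formulation: find u (satisfying any essential BC) such that ∫_0^7/2 u'(x) v'(x) dx = ∫_0^7/2 f v dx for all v ∈ V (homogeneous Neumann, so boundary terms vanish).
Substituting f(x) = 3*cos(2*π*x/7), the right-hand side is ∫_0^7/2 (3*cos(2*π*x/7)) v dx.
Compatibility check (pure Neumann): taking v ≡ 1 ∈ V gives 0 = ∫_0^7/2 f dx + (0) − (0), i.e. ∫_0^7/2 f dx must equal u'(0) − u'(7/2) = 0. Indeed ∫_0^7/2 (3*cos(2*π*x/7)) dx = 0, so the data are compatible. The solution is then unique only up to an additive constant (fix it e.g. by requiring ∫_0^7/2 u dx = 0).


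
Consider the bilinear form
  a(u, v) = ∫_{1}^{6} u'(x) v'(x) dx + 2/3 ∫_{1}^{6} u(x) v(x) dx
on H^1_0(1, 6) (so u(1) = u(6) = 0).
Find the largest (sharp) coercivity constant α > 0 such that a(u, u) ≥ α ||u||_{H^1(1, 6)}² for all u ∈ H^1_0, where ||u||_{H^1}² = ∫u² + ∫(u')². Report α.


α = (π^2 + 50/3)/(π^2 + 25)

Coercivity of a(·,·) on H^1_0(1, 6) means a(u, u) ≥ α ||u||_{H^1}² for every u ∈ H^1_0.
The interval has length L = 5, and Poincaré/coercivity depend only on L. Here a(u, u) = ∫(u')² + (2/3)·∫u².
Here 0 < c = 2/3 < 1. The condition a(u,u) ≥ α||u||_{H^1}² reads (1−α)∫(u')² ≥ (α−c)∫u². Any admissible α is ≤ 1 (rapidly oscillating u have ∫u²/∫(u')² → 0), and α = 1 would force 0 ≥ (1−c)∫u², impossible since c < 1; so 1−α > 0. By the sharp Poincaré inequality on H^1_0 of an interval of length L, ∫(u')² ≥ (π/L)²∫u² with equality for the first sine mode sin(π(x−x₀)/L) (x₀ the left endpoint), so the inequality holds for all u iff (1−α)(π/L)² ≥ α − c, i.e. α ≤ ((π/L)² + c)/((π/L)² + 1) = (1 + c(L/π)²)/(1 + (L/π)²). With (π/L)² = π^2/25 and c = 2/3, the largest admissible constant is α = ((π/L)² + c)/((π/L)² + 1).
Simplifying, α = (π^2 + 50/3)/(π^2 + 25).


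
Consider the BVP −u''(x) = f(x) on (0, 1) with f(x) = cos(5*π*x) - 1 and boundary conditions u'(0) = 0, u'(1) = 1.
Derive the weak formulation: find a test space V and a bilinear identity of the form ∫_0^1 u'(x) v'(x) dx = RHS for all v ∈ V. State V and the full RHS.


V = H^1(0, 1) (v unrestricted at boundary; u is determined up to an additive constant); weak form: ∫_0^1 u'v' dx = ∫_0^1 (cos(5*π*x) - 1) v dx + v(1) for all v ∈ V.

Multiply both sides by a test function v and integrate from 0 to 1:
  ∫_0^1 −u''(x) v(x) dx = ∫_0^1 f(x) v(x) dx.
Integrate the LHS by parts once:
  ∫_0^1 −u'' v dx = −[u'(x) v(x)]_0^1 + ∫_0^1 u'(x) v'(x) dx.
Thus ∫_0^1 u'(x) v'(x) dx = ∫_0^1 f(x) v(x) dx + [u'(x) v(x)]_0^1.
Choose V so that boundary terms are either known or forced to vanish.
u has inhomogeneous Neumann u'(0) = 0, u'(1) = 1. [u' v]_0^1 = (1)·v(1) − (0)·v(0) = v(1). Take V = H^1(0, 1); boundary term becomes part of RHS.
Weak formulation: find u (satisfying any essential BC) such that ∫_0^1 u'(x) v'(x) dx = ∫_0^1 f v dx + v(1) for all v ∈ V (Neumann data are natural BCs: they enter the RHS as boundary terms).
Substituting f(x) = cos(5*π*x) - 1, the right-hand side is ∫_0^1 (cos(5*π*x) - 1) v dx + v(1).
Compatibility check (pure Neumann): taking v ≡ 1 ∈ V gives 0 = ∫_0^1 f dx + (1) − (0), i.e. ∫_0^1 f dx must equal u'(0) − u'(1) = -1. Indeed ∫_0^1 (cos(5*π*x) - 1) dx = -1, so the data are compatible. The solution is then unique only up to an additive constant (fix it e.g. by requiring ∫_0^1 u dx = 0).


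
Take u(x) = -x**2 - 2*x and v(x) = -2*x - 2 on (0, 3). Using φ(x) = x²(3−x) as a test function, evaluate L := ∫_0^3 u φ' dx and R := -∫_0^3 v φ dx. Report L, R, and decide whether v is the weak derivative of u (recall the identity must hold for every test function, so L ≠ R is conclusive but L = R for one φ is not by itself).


LHS = 189/5, RHS = 189/5. Yes, v = u' weakly.

u(x) = -x**2 - 2*x, classical derivative u'(x) = -2*x - 2.
φ(x) = x²(3−x), so φ'(x) = 3*x*(2 - x).
Note φ(0) = φ(3) = 0, so the boundary term u·φ vanishes.
LHS = ∫_0^3 u(x) φ'(x) dx = ∫_0^3 (3*x^4 - 12*x^2) dx. Term by term:
  ∫_0^3 3*x^4 dx = 729/5;  ∫_0^3 -12*x^2 dx = -108.
Sum: 729/5 − 108 = 189/5.
So LHS = 189/5.
∫_0^3 v(x) φ(x) dx = ∫_0^3 (2*x^4 - 4*x^3 - 6*x^2) dx. Term by term:
  ∫_0^3 2*x^4 dx = 486/5;  ∫_0^3 -4*x^3 dx = -81;  ∫_0^3 -6*x^2 dx = -54.
Sum: 486/5 − 81 − 54 = -189/5.
So RHS = -∫_0^3 v(x) φ(x) dx = 189/5.
LHS = RHS, so the identity holds for this test φ.
Moreover u is smooth here and v(x) = u'(x) = -2*x - 2 pointwise, so the identity holds for every test function. Hence v is the weak derivative of u.


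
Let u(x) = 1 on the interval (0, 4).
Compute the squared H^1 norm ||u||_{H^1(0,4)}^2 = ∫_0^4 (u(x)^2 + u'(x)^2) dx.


||u||_{H^1}^2 = 4

The H^1 norm (squared) on an interval (0, L) is
  ||u||_{H^1}^2 = ∫_0^L u(x)^2 dx + ∫_0^L u'(x)^2 dx.
Compute u'(x) = 0.
Then u(x)^2 = 1 and u'(x)^2 = 0.
Integrate each monomial from 0 to 4 using ∫_0^4 c·x^n dx = c·4^(n+1)/(n+1):
  ∫_0^4 u(x)^2 dx = ∫_0^4 (1) dx. Term by term:
    ∫_0^4 1 dx = 4.
  ∫_0^4 u'(x)^2 dx = ∫_0^4 (0) dx. Term by term:
    ∫_0^4 0 dx = 0.
Adding: ||u||_{H^1}^2 = 4 + 0 = 4.


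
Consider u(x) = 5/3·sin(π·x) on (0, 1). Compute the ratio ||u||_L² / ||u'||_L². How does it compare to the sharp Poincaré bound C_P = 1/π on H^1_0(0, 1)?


||u||_L² / ||u'||_L² = 1/π = C_P.

u(x) = 5/3·sin(π·x), so u'(x) = 5*π*cos(π*x)/3.
Writing u(x) = A·sin(kπx/L) with A = 5/3 and k = 1, use ∫_0^L sin²(kπx/L) dx = L/2 and ∫_0^L cos²(kπx/L) dx = L/2.
u² = 25/9·sin²(π·x) and (u')² = 25*π^2/9·cos²(π·x), and each of sin², cos² integrates to L/2 = 1/2 over (0, 1).
∫_0^1 u² dx = 25/18, so ||u||_L² = 5*sqrt(2)/6.
∫_0^1 (u')² dx = 25*π^2/18, so ||u'||_L² = 5*sqrt(2)*π/6.
Ratio ||u||_L² / ||u'||_L² = 1/π.
Sharp Poincaré constant on H^1_0(0, 1) is C_P = L/π = 1/π, achieved by sin(π·x).
This is the k = 1 eigenfunction (up to amplitude), so the ratio equals the sharp Poincaré constant exactly.


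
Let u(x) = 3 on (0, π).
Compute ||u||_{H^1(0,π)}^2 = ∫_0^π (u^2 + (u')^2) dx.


||u||_{H^1(0,π)}^2 = 9*π

u'(x) = 0.
Expand u² and (u')² and integrate term by term on (0, π), using: for integers n ≥ 1, ∫_0^π sin²(nx) dx = ∫_0^π cos²(nx) dx = π/2; for n ≠ n', ∫_0^π sin(nx)sin(n'x) dx = ∫_0^π cos(nx)cos(n'x) dx = 0; and by product-to-sum, ∫_0^π sin(nx)cos(n'x) dx = ½∫_0^π [sin((n+n')x) + sin((n−n')x)] dx, which is 0 when n+n' is even and 2n/(n²−n'²) when n+n' is odd (it need not vanish on (0, π)). For the constant mode: ∫_0^π 1 dx = π, ∫_0^π cos(nx) dx = 0, ∫_0^π sin(nx) dx = (1−(−1)^n)/n.
  u² squared terms: (3)²·∫1 dx = 9·π = 9*π.
  So ∫_0^π u² dx = 9*π.
  u' ≡ 0, so ∫_0^π (u')² dx = 0.
||u||_{H^1}^2 = (9*π) + (0) = 9*π.


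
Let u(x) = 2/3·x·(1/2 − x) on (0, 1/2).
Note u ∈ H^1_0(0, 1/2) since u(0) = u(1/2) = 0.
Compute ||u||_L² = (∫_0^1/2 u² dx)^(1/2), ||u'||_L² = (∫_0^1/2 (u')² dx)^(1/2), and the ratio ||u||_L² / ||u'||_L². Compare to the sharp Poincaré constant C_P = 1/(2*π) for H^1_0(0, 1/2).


||u||_L² / ||u'||_L² = sqrt(10)/20 < C_P = 1/(2*π).

u(x) = 2/3·x·(1/2 − x), so u'(x) = 1/3 - 4*x/3.
u(x) = 2/3·x·(1/2 − x) vanishes at x = 0 and x = 1/2, so u ∈ H^1_0(0, 1/2). Differentiate via the product rule and integrate the resulting polynomials term by term.
  ∫_0^1/2 u² dx = ∫_0^1/2 (4*x^4/9 - 4*x^3/9 + x^2/9) dx. Term by term:
    ∫_0^1/2 4*x^4/9 dx = 1/360;  ∫_0^1/2 -4*x^3/9 dx = -1/144;  ∫_0^1/2 x^2/9 dx = 1/216.
  Sum: 1/360 − 1/144 + 1/216 = 1/2160.
  ∫_0^1/2 (u')² dx = ∫_0^1/2 (16*x^2/9 - 8*x/9 + 1/9) dx. Term by term:
    ∫_0^1/2 16*x^2/9 dx = 2/27;  ∫_0^1/2 -8*x/9 dx = -1/9;  ∫_0^1/2 1/9 dx = 1/18.
  Sum: 2/27 − 1/9 + 1/18 = 1/54.
∫_0^1/2 u² dx = 1/2160, so ||u||_L² = sqrt(15)/180.
∫_0^1/2 (u')² dx = 1/54, so ||u'||_L² = sqrt(6)/18.
Ratio ||u||_L² / ||u'||_L² = sqrt(10)/20.
Sharp Poincaré constant on H^1_0(0, 1/2) is C_P = L/π = 1/(2*π), achieved by sin(2*π·x).
A polynomial bump cannot attain the sharp Poincaré constant (only the first sine eigenfunction does), so the ratio is strictly less than C_P, consistent with ||u||_L² ≤ C_P ||u'||_L².


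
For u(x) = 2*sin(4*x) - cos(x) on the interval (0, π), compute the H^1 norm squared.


||u||_{H^1(0,π)}^2 = -64/15 + 35*π

u'(x) = sin(x) + 8*cos(4*x).
Expand u² and (u')² and integrate term by term on (0, π), using: for integers n ≥ 1, ∫_0^π sin²(nx) dx = ∫_0^π cos²(nx) dx = π/2; for n ≠ n', ∫_0^π sin(nx)sin(n'x) dx = ∫_0^π cos(nx)cos(n'x) dx = 0; and by product-to-sum, ∫_0^π sin(nx)cos(n'x) dx = ½∫_0^π [sin((n+n')x) + sin((n−n')x)] dx, which is 0 when n+n' is even and 2n/(n²−n'²) when n+n' is odd (it need not vanish on (0, π)).
  u² squared terms: (-1)²·∫cos(x)² dx = 1·π/2 = π/2;  (2)²·∫sin(4x)² dx = 4·π/2 = 2*π.
  u² cross terms: 2·(-1)·(2)·∫cos(x)·sin(4x) dx = -4·(8/15) = -32/15.
  So ∫_0^π u² dx = π/2 + 2*π − 32/15 = -32/15 + 5*π/2.
  (u')² squared terms: (8)²·∫cos(4x)² dx = 64·π/2 = 32*π;  (1)²·∫sin(x)² dx = 1·π/2 = π/2.
  (u')² cross terms: 2·(8)·(1)·∫cos(4x)·sin(x) dx = 16·(-2/15) = -32/15.
  So ∫_0^π (u')² dx = 32*π + π/2 − 32/15 = -32/15 + 65*π/2.
||u||_{H^1}^2 = (-32/15 + 5*π/2) + (-32/15 + 65*π/2) = -64/15 + 35*π.


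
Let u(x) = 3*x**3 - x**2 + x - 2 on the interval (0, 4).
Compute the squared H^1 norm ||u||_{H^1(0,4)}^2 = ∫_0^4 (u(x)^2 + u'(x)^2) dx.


||u||_{H^1}^2 = 1131324/35

The H^1 norm (squared) on an interval (0, L) is
  ||u||_{H^1}^2 = ∫_0^L u(x)^2 dx + ∫_0^L u'(x)^2 dx.
Compute u'(x) = 9*x**2 - 2*x + 1.
Then u(x)^2 = 9*x**6 - 6*x**5 + 7*x**4 - 14*x**3 + 5*x**2 - 4*x + 4 and u'(x)^2 = 81*x**4 - 36*x**3 + 22*x**2 - 4*x + 1.
Integrate each monomial from 0 to 4 using ∫_0^4 c·x^n dx = c·4^(n+1)/(n+1):
  ∫_0^4 u(x)^2 dx = ∫_0^4 (9*x^6 - 6*x^5 + 7*x^4 - 14*x^3 + 5*x^2 - 4*x + 4) dx. Term by term:
    ∫_0^4 9*x^6 dx = 147456/7;  ∫_0^4 -6*x^5 dx = -4096;  ∫_0^4 7*x^4 dx = 7168/5;
    ∫_0^4 -14*x^3 dx = -896;  ∫_0^4 5*x^2 dx = 320/3;  ∫_0^4 -4*x dx = -32;
    ∫_0^4 4 dx = 16.
  Sum: 147456/7 − 4096 + 7168/5 − 896 + 320/3 − 32 + 16 = 1847728/105.
  ∫_0^4 u'(x)^2 dx = ∫_0^4 (81*x^4 - 36*x^3 + 22*x^2 - 4*x + 1) dx. Term by term:
    ∫_0^4 81*x^4 dx = 82944/5;  ∫_0^4 -36*x^3 dx = -2304;  ∫_0^4 22*x^2 dx = 1408/3;
    ∫_0^4 -4*x dx = -32;  ∫_0^4 1 dx = 4.
  Sum: 82944/5 − 2304 + 1408/3 − 32 + 4 = 220892/15.
Adding: ||u||_{H^1}^2 = 1847728/105 + 220892/15 = 1131324/35.


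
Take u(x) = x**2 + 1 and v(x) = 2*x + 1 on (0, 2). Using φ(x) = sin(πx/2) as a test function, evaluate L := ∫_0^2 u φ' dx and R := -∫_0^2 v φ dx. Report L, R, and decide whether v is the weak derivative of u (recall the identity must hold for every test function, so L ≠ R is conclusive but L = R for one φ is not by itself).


LHS = -8/π, RHS = -12/π. No, v is not the weak derivative of u.

u(x) = x**2 + 1, classical derivative u'(x) = 2*x.
φ(x) = sin(πx/2), so φ'(x) = π*cos(π*x/2)/2.
Note φ(0) = φ(2) = 0, so the boundary term u·φ vanishes.
LHS = ∫_0^2 u(x) φ'(x) dx = ∫_0^2 (π*x^2*cos(π*x/2)/2 + π*cos(π*x/2)/2) dx. Term by term:
  ∫_0^2 π*cos(π*x/2)/2 dx = 0;  ∫_0^2 π*x^2*cos(π*x/2)/2 dx = -8/π.
Sum: 0 − 8/π = -8/π.
So LHS = -8/π.
∫_0^2 v(x) φ(x) dx = ∫_0^2 (2*x*sin(π*x/2) + sin(π*x/2)) dx. Term by term:
  ∫_0^2 2*x*sin(π*x/2) dx = 8/π;  ∫_0^2 sin(π*x/2) dx = 4/π.
Sum: 8/π + 4/π = 12/π.
So RHS = -∫_0^2 v(x) φ(x) dx = -12/π.
LHS − RHS = 4/π ≠ 0, so the identity fails.
(For a valid weak derivative the identity must hold for EVERY test function, in particular this one. The failure shows v is NOT the weak derivative of u.)
Correct weak derivative would be u'(x) = 2*x.


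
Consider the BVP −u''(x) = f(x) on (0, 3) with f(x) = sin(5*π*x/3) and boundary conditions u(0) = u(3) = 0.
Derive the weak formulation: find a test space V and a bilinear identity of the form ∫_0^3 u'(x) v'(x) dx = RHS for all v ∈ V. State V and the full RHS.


V = H^1_0(0, 3) (so v(0) = v(3) = 0); weak form: ∫_0^3 u'v' dx = ∫_0^3 (sin(5*π*x/3)) v dx for all v ∈ V.

Multiply both sides by a test function v and integrate from 0 to 3:
  ∫_0^3 −u''(x) v(x) dx = ∫_0^3 f(x) v(x) dx.
Integrate the LHS by parts once:
  ∫_0^3 −u'' v dx = −[u'(x) v(x)]_0^3 + ∫_0^3 u'(x) v'(x) dx.
Thus ∫_0^3 u'(x) v'(x) dx = ∫_0^3 f(x) v(x) dx + [u'(x) v(x)]_0^3.
Choose V so that boundary terms are either known or forced to vanish.
u is Dirichlet: u(0) = u(3) = 0. Let V = H^1_0(0, 3); then v(0) = v(3) = 0, and [u' v]_0^3 = 0.
Weak formulation: find u (satisfying any essential BC) such that ∫_0^3 u'(x) v'(x) dx = ∫_0^3 f v dx for all v ∈ V.
Substituting f(x) = sin(5*π*x/3), the right-hand side is ∫_0^3 (sin(5*π*x/3)) v dx.


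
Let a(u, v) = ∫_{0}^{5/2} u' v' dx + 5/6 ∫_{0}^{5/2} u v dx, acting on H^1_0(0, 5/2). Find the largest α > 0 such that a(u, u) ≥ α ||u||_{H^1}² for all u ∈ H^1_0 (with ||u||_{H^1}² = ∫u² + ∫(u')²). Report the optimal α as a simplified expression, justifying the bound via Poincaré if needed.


α = (125 + 24*π^2)/(6*(25 + 4*π^2))

Coercivity of a(·,·) on H^1_0(0, 5/2) means a(u, u) ≥ α ||u||_{H^1}² for every u ∈ H^1_0.
The interval has length L = 5/2, and Poincaré/coercivity depend only on L. Here a(u, u) = ∫(u')² + (5/6)·∫u².
Here 0 < c = 5/6 < 1. The condition a(u,u) ≥ α||u||_{H^1}² reads (1−α)∫(u')² ≥ (α−c)∫u². Any admissible α is ≤ 1 (rapidly oscillating u have ∫u²/∫(u')² → 0), and α = 1 would force 0 ≥ (1−c)∫u², impossible since c < 1; so 1−α > 0. By the sharp Poincaré inequality on H^1_0 of an interval of length L, ∫(u')² ≥ (π/L)²∫u² with equality for the first sine mode sin(π(x−x₀)/L) (x₀ the left endpoint), so the inequality holds for all u iff (1−α)(π/L)² ≥ α − c, i.e. α ≤ ((π/L)² + c)/((π/L)² + 1) = (1 + c(L/π)²)/(1 + (L/π)²). With (π/L)² = 4*π^2/25 and c = 5/6, the largest admissible constant is α = ((π/L)² + c)/((π/L)² + 1).
Simplifying, α = (125 + 24*π^2)/(6*(25 + 4*π^2)).


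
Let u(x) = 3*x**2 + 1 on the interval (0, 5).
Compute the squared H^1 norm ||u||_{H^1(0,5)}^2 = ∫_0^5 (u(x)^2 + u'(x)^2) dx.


||u||_{H^1}^2 = 7380

The H^1 norm (squared) on an interval (0, L) is
  ||u||_{H^1}^2 = ∫_0^L u(x)^2 dx + ∫_0^L u'(x)^2 dx.
Compute u'(x) = 6*x.
Then u(x)^2 = 9*x**4 + 6*x**2 + 1 and u'(x)^2 = 36*x**2.
Integrate each monomial from 0 to 5 using ∫_0^5 c·x^n dx = c·5^(n+1)/(n+1):
  ∫_0^5 u(x)^2 dx = ∫_0^5 (9*x^4 + 6*x^2 + 1) dx. Term by term:
    ∫_0^5 9*x^4 dx = 5625;  ∫_0^5 6*x^2 dx = 250;  ∫_0^5 1 dx = 5.
  Sum: 5625 + 250 + 5 = 5880.
  ∫_0^5 u'(x)^2 dx = ∫_0^5 (36*x^2) dx. Term by term:
    ∫_0^5 36*x^2 dx = 1500.
Adding: ||u||_{H^1}^2 = 5880 + 1500 = 7380.


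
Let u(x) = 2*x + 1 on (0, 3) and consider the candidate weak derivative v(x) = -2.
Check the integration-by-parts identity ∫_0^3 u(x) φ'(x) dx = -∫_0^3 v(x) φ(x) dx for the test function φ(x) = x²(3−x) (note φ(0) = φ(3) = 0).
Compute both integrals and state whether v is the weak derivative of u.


LHS = -27/2, RHS = 27/2. No, v is not the weak derivative of u.

u(x) = 2*x + 1, classical derivative u'(x) = 2.
φ(x) = x²(3−x), so φ'(x) = 3*x*(2 - x).
Note φ(0) = φ(3) = 0, so the boundary term u·φ vanishes.
LHS = ∫_0^3 u(x) φ'(x) dx = ∫_0^3 (-6*x^3 + 9*x^2 + 6*x) dx. Term by term:
  ∫_0^3 -6*x^3 dx = -243/2;  ∫_0^3 9*x^2 dx = 81;  ∫_0^3 6*x dx = 27.
Sum: -243/2 + 81 + 27 = -27/2.
So LHS = -27/2.
∫_0^3 v(x) φ(x) dx = ∫_0^3 (2*x^3 - 6*x^2) dx. Term by term:
  ∫_0^3 2*x^3 dx = 81/2;  ∫_0^3 -6*x^2 dx = -54.
Sum: 81/2 − 54 = -27/2.
So RHS = -∫_0^3 v(x) φ(x) dx = 27/2.
LHS − RHS = -27 ≠ 0, so the identity fails.
(For a valid weak derivative the identity must hold for EVERY test function, in particular this one. The failure shows v is NOT the weak derivative of u.)
Correct weak derivative would be u'(x) = 2.


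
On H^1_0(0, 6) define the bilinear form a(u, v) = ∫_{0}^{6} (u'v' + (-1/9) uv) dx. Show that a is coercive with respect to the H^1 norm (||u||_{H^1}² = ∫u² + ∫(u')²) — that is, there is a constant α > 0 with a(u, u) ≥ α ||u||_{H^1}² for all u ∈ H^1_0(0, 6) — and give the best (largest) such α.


α = (-4 + π^2)/(π^2 + 36)

Coercivity of a(·,·) on H^1_0(0, 6) means a(u, u) ≥ α ||u||_{H^1}² for every u ∈ H^1_0.
The interval has length L = 6, and Poincaré/coercivity depend only on L. Here a(u, u) = ∫(u')² + (-1/9)·∫u².
Here c = -1/9 < 0 with |c| < (π/L)² = π^2/36, so coercivity still holds. The condition a(u,u) ≥ α||u||_{H^1}² reads (1−α)∫(u')² ≥ (α−c)∫u². Any admissible α is ≤ 1 (rapidly oscillating u have ∫u²/∫(u')² → 0), and α = 1 would force 0 ≥ (1−c)∫u², impossible since c < 1; so 1−α > 0. By the sharp Poincaré inequality on H^1_0 of an interval of length L, ∫(u')² ≥ (π/L)²∫u² with equality for the first sine mode sin(π(x−x₀)/L) (x₀ the left endpoint), so the inequality holds for all u iff (1−α)(π/L)² ≥ α − c, i.e. α ≤ ((π/L)² + c)/((π/L)² + 1) = (1 + c(L/π)²)/(1 + (L/π)²). (Direct route, valid since c ≤ 0: Poincaré gives c∫u² ≥ c(L/π)²∫(u')², so a(u,u) ≥ (1 + c(L/π)²)∫(u')², while ||u||_{H^1}² ≤ (1 + (L/π)²)∫(u')²; dividing yields the same α.) With (π/L)² = π^2/36 and c = -1/9, the largest admissible constant is α = ((π/L)² + c)/((π/L)² + 1).
Simplifying, α = (-4 + π^2)/(π^2 + 36).


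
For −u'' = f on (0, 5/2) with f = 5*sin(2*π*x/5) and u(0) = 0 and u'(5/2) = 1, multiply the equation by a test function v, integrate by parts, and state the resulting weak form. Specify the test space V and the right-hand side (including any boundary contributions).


V = {v ∈ H^1(0, 5/2) : v(0) = 0} (test functions vanish at x = 0 where u is specified); weak form: ∫_0^5/2 u'v' dx = ∫_0^5/2 (5*sin(2*π*x/5)) v dx + v(5/2) for all v ∈ V.

Multiply both sides by a test function v and integrate from 0 to 5/2:
  ∫_0^5/2 −u''(x) v(x) dx = ∫_0^5/2 f(x) v(x) dx.
Integrate the LHS by parts once:
  ∫_0^5/2 −u'' v dx = −[u'(x) v(x)]_0^5/2 + ∫_0^5/2 u'(x) v'(x) dx.
Thus ∫_0^5/2 u'(x) v'(x) dx = ∫_0^5/2 f(x) v(x) dx + [u'(x) v(x)]_0^5/2.
Choose V so that boundary terms are either known or forced to vanish.
Mixed BC: u(0) = 0 (Dirichlet) and u'(5/2) = 1 (Neumann). Define V = {v ∈ H^1(0, 5/2) : v(0) = 0}. Then [u' v]_0^5/2 = u'(5/2)·v(5/2) − u'(0)·0 = v(5/2).
Weak formulation: find u (satisfying any essential BC) such that ∫_0^5/2 u'(x) v'(x) dx = ∫_0^5/2 f v dx + v(5/2) for all v ∈ V (Dirichlet at 0 absorbed into V; Neumann datum at x = 5/2 contributes the boundary term).
Substituting f(x) = 5*sin(2*π*x/5), the right-hand side is ∫_0^5/2 (5*sin(2*π*x/5)) v dx + v(5/2).


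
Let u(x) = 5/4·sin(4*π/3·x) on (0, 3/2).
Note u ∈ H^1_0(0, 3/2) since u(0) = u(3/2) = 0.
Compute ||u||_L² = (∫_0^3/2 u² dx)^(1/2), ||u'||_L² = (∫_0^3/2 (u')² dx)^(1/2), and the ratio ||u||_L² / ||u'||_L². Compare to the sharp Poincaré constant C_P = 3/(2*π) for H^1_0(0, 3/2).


||u||_L² / ||u'||_L² = 3/(4*π) < C_P = 3/(2*π).

u(x) = 5/4·sin(4*π/3·x), so u'(x) = 5*π*cos(4*π*x/3)/3.
Writing u(x) = A·sin(kπx/L) with A = 5/4 and k = 2, use ∫_0^L sin²(kπx/L) dx = L/2 and ∫_0^L cos²(kπx/L) dx = L/2.
u² = 25/16·sin²(4*π/3·x) and (u')² = 25*π^2/9·cos²(4*π/3·x), and each of sin², cos² integrates to L/2 = 3/4 over (0, 3/2).
∫_0^3/2 u² dx = 75/64, so ||u||_L² = 5*sqrt(3)/8.
∫_0^3/2 (u')² dx = 25*π^2/12, so ||u'||_L² = 5*sqrt(3)*π/6.
Ratio ||u||_L² / ||u'||_L² = 3/(4*π).
Sharp Poincaré constant on H^1_0(0, 3/2) is C_P = L/π = 3/(2*π), achieved by sin(2*π/3·x).
This is the k = 2 harmonic; the ratio L/(kπ) is strictly less than C_P = L/π, consistent with the sharp inequality ||u||_L² ≤ C_P ||u'||_L².
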